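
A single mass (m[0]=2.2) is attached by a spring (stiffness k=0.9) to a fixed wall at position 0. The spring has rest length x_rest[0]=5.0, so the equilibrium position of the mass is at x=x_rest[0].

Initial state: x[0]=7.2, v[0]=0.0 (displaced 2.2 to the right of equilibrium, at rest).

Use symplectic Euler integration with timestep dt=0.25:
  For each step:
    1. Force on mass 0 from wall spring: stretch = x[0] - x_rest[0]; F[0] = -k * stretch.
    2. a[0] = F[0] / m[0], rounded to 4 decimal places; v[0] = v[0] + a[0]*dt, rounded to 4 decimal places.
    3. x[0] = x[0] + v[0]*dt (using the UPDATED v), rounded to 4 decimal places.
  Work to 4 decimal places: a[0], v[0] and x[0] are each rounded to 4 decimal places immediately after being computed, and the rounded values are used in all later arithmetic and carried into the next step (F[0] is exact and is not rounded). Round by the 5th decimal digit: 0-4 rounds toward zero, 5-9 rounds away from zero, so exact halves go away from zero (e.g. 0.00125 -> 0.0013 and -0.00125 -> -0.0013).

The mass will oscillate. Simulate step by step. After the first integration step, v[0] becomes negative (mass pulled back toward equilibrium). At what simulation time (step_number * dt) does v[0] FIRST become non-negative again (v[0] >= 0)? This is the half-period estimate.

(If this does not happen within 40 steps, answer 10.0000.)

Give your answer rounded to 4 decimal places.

Step 0: x=[7.2000] v=[0.0000]
Step 1: x=[7.1438] v=[-0.2250]
Step 2: x=[7.0327] v=[-0.4443]
Step 3: x=[6.8697] v=[-0.6522]
Step 4: x=[6.6589] v=[-0.8434]
Step 5: x=[6.4056] v=[-1.0131]
Step 6: x=[6.1164] v=[-1.1569]
Step 7: x=[5.7986] v=[-1.2711]
Step 8: x=[5.4604] v=[-1.3528]
Step 9: x=[5.1104] v=[-1.3999]
Step 10: x=[4.7576] v=[-1.4112]
Step 11: x=[4.4110] v=[-1.3864]
Step 12: x=[4.0795] v=[-1.3262]
Step 13: x=[3.7715] v=[-1.2321]
Step 14: x=[3.4949] v=[-1.1065]
Step 15: x=[3.2568] v=[-0.9526]
Step 16: x=[3.0632] v=[-0.7743]
Step 17: x=[2.9192] v=[-0.5762]
Step 18: x=[2.8284] v=[-0.3634]
Step 19: x=[2.7931] v=[-0.1413]
Step 20: x=[2.8142] v=[0.0844]
First v>=0 after going negative at step 20, time=5.0000

Answer: 5.0000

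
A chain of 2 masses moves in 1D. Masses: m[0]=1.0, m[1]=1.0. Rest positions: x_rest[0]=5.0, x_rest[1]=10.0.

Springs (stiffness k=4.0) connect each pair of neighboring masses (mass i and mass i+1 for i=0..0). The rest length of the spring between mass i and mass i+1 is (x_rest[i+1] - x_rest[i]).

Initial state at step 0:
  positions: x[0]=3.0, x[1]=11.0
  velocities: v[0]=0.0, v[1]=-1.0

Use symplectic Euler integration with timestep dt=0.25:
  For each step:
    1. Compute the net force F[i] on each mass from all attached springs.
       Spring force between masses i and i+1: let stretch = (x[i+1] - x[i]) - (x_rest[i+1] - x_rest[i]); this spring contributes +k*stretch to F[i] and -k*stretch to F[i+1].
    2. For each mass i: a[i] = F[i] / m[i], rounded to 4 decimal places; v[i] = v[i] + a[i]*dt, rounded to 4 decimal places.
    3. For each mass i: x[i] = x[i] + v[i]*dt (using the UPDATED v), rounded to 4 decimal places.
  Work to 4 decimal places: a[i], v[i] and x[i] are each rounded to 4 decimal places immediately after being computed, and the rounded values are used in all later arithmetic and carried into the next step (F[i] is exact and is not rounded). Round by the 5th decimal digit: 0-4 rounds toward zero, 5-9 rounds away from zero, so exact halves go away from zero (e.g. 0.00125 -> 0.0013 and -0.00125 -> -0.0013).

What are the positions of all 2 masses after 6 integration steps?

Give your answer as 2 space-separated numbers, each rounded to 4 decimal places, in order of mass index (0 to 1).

Answer: 3.5978 8.9025

Derivation:
Step 0: x=[3.0000 11.0000] v=[0.0000 -1.0000]
Step 1: x=[3.7500 10.0000] v=[3.0000 -4.0000]
Step 2: x=[4.8125 8.6875] v=[4.2500 -5.2500]
Step 3: x=[5.5938 7.6563] v=[3.1250 -4.1250]
Step 4: x=[5.6407 7.3594] v=[0.1875 -1.1875]
Step 5: x=[4.8673 7.8829] v=[-3.0938 2.0938]
Step 6: x=[3.5978 8.9025] v=[-5.0782 4.0782]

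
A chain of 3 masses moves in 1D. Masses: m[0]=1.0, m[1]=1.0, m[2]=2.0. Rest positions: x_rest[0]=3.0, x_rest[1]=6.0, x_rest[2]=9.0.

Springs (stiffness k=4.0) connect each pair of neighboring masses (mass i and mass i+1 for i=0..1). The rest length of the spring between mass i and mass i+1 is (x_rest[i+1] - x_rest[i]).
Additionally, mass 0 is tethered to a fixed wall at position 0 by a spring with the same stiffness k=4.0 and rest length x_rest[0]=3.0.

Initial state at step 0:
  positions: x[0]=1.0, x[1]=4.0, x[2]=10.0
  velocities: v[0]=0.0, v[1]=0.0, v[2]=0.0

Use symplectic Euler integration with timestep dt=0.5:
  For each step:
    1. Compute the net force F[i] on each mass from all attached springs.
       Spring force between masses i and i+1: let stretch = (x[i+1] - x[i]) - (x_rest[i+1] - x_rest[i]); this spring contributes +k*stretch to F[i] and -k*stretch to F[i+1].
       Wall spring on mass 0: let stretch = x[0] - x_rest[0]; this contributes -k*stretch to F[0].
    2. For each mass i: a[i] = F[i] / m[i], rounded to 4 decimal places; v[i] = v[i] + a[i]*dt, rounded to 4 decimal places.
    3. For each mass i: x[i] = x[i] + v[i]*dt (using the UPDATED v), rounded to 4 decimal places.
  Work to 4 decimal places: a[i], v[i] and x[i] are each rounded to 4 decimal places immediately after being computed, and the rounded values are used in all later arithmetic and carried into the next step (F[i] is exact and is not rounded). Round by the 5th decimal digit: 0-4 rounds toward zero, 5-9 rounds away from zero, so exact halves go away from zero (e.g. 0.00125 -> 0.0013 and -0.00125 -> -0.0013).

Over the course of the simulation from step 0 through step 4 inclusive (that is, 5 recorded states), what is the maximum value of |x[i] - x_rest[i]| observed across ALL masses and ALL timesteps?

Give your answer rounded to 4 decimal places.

Step 0: x=[1.0000 4.0000 10.0000] v=[0.0000 0.0000 0.0000]
Step 1: x=[3.0000 7.0000 8.5000] v=[4.0000 6.0000 -3.0000]
Step 2: x=[6.0000 7.5000 7.7500] v=[6.0000 1.0000 -1.5000]
Step 3: x=[4.5000 6.7500 8.3750] v=[-3.0000 -1.5000 1.2500]
Step 4: x=[0.7500 5.3750 9.6875] v=[-7.5000 -2.7500 2.6250]
Max displacement = 3.0000

Answer: 3.0000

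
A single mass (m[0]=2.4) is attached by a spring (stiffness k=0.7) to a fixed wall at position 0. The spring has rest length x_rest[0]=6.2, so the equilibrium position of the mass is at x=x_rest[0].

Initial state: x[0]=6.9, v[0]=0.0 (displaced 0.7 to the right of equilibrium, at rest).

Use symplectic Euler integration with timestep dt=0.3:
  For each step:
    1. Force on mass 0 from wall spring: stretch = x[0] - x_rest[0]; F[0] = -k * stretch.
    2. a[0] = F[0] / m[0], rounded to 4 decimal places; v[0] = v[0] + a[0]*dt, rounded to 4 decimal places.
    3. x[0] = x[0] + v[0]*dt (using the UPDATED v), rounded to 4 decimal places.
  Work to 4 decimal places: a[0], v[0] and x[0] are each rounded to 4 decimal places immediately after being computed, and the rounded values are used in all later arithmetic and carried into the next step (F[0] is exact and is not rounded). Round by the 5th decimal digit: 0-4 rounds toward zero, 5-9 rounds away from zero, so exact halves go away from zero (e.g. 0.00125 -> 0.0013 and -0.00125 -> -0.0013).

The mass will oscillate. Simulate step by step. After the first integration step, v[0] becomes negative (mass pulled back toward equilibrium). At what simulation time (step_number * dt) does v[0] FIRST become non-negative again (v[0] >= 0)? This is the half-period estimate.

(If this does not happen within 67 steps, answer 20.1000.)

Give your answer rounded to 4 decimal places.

Answer: 6.0000

Derivation:
Step 0: x=[6.9000] v=[0.0000]
Step 1: x=[6.8816] v=[-0.0613]
Step 2: x=[6.8453] v=[-0.1209]
Step 3: x=[6.7921] v=[-0.1774]
Step 4: x=[6.7233] v=[-0.2292]
Step 5: x=[6.6408] v=[-0.2750]
Step 6: x=[6.5467] v=[-0.3136]
Step 7: x=[6.4435] v=[-0.3439]
Step 8: x=[6.3339] v=[-0.3652]
Step 9: x=[6.2208] v=[-0.3769]
Step 10: x=[6.1072] v=[-0.3787]
Step 11: x=[5.9960] v=[-0.3706]
Step 12: x=[5.8902] v=[-0.3528]
Step 13: x=[5.7925] v=[-0.3257]
Step 14: x=[5.7055] v=[-0.2900]
Step 15: x=[5.6315] v=[-0.2467]
Step 16: x=[5.5724] v=[-0.1970]
Step 17: x=[5.5298] v=[-0.1421]
Step 18: x=[5.5048] v=[-0.0835]
Step 19: x=[5.4980] v=[-0.0227]
Step 20: x=[5.5096] v=[0.0387]
First v>=0 after going negative at step 20, time=6.0000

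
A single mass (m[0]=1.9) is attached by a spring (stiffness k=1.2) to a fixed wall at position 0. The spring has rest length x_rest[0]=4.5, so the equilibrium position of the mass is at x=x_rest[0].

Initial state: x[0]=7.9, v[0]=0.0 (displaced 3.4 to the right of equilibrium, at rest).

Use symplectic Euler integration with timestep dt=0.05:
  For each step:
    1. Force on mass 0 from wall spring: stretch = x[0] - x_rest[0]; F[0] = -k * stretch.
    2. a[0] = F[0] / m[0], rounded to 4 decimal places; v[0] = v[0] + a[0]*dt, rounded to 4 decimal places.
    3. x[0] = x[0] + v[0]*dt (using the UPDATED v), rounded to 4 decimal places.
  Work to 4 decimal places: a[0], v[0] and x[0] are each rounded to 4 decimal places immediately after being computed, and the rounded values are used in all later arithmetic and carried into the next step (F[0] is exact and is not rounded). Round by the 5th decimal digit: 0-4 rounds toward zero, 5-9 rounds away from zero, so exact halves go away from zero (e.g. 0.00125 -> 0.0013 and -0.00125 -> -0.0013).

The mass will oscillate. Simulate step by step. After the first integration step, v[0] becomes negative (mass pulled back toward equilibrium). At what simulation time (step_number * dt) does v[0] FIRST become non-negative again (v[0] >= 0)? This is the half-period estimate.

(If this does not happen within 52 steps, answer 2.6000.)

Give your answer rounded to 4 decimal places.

Answer: 2.6000

Derivation:
Step 0: x=[7.9000] v=[0.0000]
Step 1: x=[7.8946] v=[-0.1074]
Step 2: x=[7.8839] v=[-0.2146]
Step 3: x=[7.8678] v=[-0.3215]
Step 4: x=[7.8464] v=[-0.4279]
Step 5: x=[7.8197] v=[-0.5336]
Step 6: x=[7.7878] v=[-0.6384]
Step 7: x=[7.7507] v=[-0.7422]
Step 8: x=[7.7085] v=[-0.8449]
Step 9: x=[7.6612] v=[-0.9462]
Step 10: x=[7.6089] v=[-1.0460]
Step 11: x=[7.5517] v=[-1.1442]
Step 12: x=[7.4897] v=[-1.2406]
Step 13: x=[7.4230] v=[-1.3350]
Step 14: x=[7.3516] v=[-1.4273]
Step 15: x=[7.2757] v=[-1.5174]
Step 16: x=[7.1954] v=[-1.6051]
Step 17: x=[7.1109] v=[-1.6902]
Step 18: x=[7.0223] v=[-1.7727]
Step 19: x=[6.9297] v=[-1.8524]
Step 20: x=[6.8332] v=[-1.9291]
Step 21: x=[6.7331] v=[-2.0028]
Step 22: x=[6.6294] v=[-2.0733]
Step 23: x=[6.5224] v=[-2.1405]
Step 24: x=[6.4122] v=[-2.2044]
Step 25: x=[6.2990] v=[-2.2648]
Step 26: x=[6.1829] v=[-2.3216]
Step 27: x=[6.0642] v=[-2.3747]
Step 28: x=[5.9430] v=[-2.4241]
Step 29: x=[5.8195] v=[-2.4697]
Step 30: x=[5.6939] v=[-2.5114]
Step 31: x=[5.5664] v=[-2.5491]
Step 32: x=[5.4373] v=[-2.5828]
Step 33: x=[5.3067] v=[-2.6124]
Step 34: x=[5.1748] v=[-2.6379]
Step 35: x=[5.0418] v=[-2.6592]
Step 36: x=[4.9080] v=[-2.6763]
Step 37: x=[4.7735] v=[-2.6892]
Step 38: x=[4.6386] v=[-2.6978]
Step 39: x=[4.5035] v=[-2.7022]
Step 40: x=[4.3684] v=[-2.7023]
Step 41: x=[4.2335] v=[-2.6981]
Step 42: x=[4.0990] v=[-2.6897]
Step 43: x=[3.9652] v=[-2.6770]
Step 44: x=[3.8322] v=[-2.6601]
Step 45: x=[3.7003] v=[-2.6390]
Step 46: x=[3.5696] v=[-2.6137]
Step 47: x=[3.4404] v=[-2.5843]
Step 48: x=[3.3129] v=[-2.5508]
Step 49: x=[3.1872] v=[-2.5133]
Step 50: x=[3.0636] v=[-2.4718]
Step 51: x=[2.9423] v=[-2.4264]
Step 52: x=[2.8234] v=[-2.3772]
v[0] did not become non-negative within 52 steps; using fallback time=2.6000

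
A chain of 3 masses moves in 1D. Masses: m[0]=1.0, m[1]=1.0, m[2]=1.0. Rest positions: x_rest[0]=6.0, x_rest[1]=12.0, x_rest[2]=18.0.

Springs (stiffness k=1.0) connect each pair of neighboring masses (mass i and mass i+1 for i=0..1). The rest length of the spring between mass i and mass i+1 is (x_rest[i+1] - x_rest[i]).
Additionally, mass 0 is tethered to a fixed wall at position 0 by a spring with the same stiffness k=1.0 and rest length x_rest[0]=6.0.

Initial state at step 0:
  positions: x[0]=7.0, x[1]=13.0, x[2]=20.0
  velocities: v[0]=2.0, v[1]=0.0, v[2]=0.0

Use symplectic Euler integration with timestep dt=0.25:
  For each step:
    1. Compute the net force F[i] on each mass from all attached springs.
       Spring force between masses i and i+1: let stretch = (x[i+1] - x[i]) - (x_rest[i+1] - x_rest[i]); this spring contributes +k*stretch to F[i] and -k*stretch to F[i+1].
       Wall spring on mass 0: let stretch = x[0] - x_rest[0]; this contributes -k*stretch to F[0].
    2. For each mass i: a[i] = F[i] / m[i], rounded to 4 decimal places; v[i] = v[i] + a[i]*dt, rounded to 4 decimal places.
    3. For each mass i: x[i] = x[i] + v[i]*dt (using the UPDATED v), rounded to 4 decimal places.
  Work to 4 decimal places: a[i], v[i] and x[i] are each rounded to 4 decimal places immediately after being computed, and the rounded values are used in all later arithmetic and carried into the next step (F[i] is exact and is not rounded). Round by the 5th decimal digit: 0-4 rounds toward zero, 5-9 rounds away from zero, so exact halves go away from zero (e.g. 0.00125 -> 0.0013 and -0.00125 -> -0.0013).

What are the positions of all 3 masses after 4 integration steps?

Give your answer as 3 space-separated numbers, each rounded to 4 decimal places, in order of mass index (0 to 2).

Step 0: x=[7.0000 13.0000 20.0000] v=[2.0000 0.0000 0.0000]
Step 1: x=[7.4375 13.0625 19.9375] v=[1.7500 0.2500 -0.2500]
Step 2: x=[7.7617 13.2031 19.8203] v=[1.2969 0.5625 -0.4688]
Step 3: x=[7.9409 13.4172 19.6645] v=[0.7168 0.8565 -0.6231]
Step 4: x=[7.9661 13.6795 19.4933] v=[0.1007 1.0493 -0.6849]

Answer: 7.9661 13.6795 19.4933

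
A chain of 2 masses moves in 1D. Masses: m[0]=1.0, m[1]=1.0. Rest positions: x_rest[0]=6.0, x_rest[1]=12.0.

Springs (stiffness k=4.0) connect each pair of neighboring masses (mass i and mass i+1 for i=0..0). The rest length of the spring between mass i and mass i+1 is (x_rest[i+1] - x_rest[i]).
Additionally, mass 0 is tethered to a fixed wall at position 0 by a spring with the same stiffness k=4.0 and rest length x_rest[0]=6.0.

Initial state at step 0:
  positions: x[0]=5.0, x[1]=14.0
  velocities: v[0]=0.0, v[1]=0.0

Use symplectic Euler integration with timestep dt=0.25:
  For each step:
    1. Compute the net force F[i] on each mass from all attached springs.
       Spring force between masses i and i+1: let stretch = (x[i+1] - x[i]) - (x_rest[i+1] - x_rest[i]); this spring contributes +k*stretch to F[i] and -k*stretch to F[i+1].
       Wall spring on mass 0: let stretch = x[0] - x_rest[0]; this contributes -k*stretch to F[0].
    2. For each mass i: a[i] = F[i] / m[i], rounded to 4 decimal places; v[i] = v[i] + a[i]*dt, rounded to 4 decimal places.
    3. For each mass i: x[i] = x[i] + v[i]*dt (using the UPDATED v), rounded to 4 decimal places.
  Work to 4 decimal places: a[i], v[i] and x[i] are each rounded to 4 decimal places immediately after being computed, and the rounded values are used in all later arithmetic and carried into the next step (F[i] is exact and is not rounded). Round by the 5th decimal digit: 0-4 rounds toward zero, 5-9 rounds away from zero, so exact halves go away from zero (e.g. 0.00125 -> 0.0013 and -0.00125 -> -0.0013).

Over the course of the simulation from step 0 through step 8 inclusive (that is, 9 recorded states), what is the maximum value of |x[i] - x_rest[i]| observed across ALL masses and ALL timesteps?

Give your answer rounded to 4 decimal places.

Answer: 2.1972

Derivation:
Step 0: x=[5.0000 14.0000] v=[0.0000 0.0000]
Step 1: x=[6.0000 13.2500] v=[4.0000 -3.0000]
Step 2: x=[7.3125 12.1875] v=[5.2500 -4.2500]
Step 3: x=[8.0156 11.4063] v=[2.8125 -3.1250]
Step 4: x=[7.5625 11.2774] v=[-1.8124 -0.5157]
Step 5: x=[6.1475 11.7198] v=[-5.6600 1.7694]
Step 6: x=[4.5887 12.2691] v=[-6.2352 2.1971]
Step 7: x=[3.8028 12.3983] v=[-3.1435 0.5167]
Step 8: x=[4.2151 11.8786] v=[1.6492 -2.0788]
Max displacement = 2.1972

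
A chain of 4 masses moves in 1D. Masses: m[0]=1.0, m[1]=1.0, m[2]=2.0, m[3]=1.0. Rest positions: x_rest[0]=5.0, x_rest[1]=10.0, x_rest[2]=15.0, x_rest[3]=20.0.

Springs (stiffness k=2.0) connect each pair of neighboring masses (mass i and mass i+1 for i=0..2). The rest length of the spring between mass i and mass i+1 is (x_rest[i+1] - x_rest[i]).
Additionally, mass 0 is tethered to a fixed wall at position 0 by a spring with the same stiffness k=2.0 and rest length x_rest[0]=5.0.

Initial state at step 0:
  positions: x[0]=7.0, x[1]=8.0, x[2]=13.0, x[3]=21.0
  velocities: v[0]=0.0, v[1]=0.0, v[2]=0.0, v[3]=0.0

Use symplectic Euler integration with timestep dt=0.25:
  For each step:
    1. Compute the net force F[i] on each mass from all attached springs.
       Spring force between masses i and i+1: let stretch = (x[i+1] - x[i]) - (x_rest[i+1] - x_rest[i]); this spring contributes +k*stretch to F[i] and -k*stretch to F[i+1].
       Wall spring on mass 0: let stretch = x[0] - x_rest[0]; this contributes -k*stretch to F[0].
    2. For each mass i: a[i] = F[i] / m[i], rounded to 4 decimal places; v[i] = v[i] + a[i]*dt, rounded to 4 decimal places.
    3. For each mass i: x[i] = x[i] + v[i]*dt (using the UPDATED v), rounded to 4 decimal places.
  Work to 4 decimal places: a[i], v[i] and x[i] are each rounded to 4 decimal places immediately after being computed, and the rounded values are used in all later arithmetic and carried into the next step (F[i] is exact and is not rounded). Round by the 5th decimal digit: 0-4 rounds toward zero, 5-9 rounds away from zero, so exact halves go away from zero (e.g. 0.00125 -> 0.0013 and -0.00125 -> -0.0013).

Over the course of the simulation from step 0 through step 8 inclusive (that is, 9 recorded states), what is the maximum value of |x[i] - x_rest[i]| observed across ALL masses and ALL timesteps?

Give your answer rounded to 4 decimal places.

Answer: 2.8224

Derivation:
Step 0: x=[7.0000 8.0000 13.0000 21.0000] v=[0.0000 0.0000 0.0000 0.0000]
Step 1: x=[6.2500 8.5000 13.1875 20.6250] v=[-3.0000 2.0000 0.7500 -1.5000]
Step 2: x=[5.0000 9.3047 13.5469 19.9453] v=[-5.0000 3.2188 1.4375 -2.7188]
Step 3: x=[3.6631 10.1016 14.0411 19.0908] v=[-5.3477 3.1876 1.9766 -3.4180]
Step 4: x=[2.6731 10.5861 14.6047 18.2301] v=[-3.9600 1.9381 2.2542 -3.4429]
Step 5: x=[2.3381 10.5838 15.1437 17.5412] v=[-1.3401 -0.0091 2.1559 -2.7556]
Step 6: x=[2.7415 10.1208 15.5475 17.1776] v=[1.6137 -1.8520 1.6153 -1.4544]
Step 7: x=[3.7247 9.4137 15.7141 17.2353] v=[3.9326 -2.8283 0.6662 0.2306]
Step 8: x=[4.9534 8.7831 15.5820 17.7278] v=[4.9148 -2.5226 -0.5286 1.9700]
Max displacement = 2.8224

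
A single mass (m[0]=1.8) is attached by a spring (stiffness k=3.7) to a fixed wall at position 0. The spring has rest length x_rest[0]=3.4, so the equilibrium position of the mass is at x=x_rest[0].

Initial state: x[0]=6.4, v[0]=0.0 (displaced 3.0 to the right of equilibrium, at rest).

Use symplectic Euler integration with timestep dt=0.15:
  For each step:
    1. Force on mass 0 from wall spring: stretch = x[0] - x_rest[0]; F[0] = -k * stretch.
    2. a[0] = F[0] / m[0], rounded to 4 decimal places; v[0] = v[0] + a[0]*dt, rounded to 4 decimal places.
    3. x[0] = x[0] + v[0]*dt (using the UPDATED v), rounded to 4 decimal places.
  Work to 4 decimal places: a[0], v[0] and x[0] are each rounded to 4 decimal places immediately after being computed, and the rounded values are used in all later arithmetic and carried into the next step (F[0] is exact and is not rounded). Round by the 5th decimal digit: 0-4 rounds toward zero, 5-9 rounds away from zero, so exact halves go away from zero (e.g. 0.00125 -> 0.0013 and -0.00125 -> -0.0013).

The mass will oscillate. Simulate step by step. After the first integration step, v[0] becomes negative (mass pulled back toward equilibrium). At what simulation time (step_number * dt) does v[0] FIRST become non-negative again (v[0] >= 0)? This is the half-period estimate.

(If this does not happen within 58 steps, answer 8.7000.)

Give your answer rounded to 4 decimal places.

Answer: 2.2500

Derivation:
Step 0: x=[6.4000] v=[0.0000]
Step 1: x=[6.2613] v=[-0.9250]
Step 2: x=[5.9902] v=[-1.8072]
Step 3: x=[5.5993] v=[-2.6058]
Step 4: x=[5.1067] v=[-3.2839]
Step 5: x=[4.5352] v=[-3.8101]
Step 6: x=[3.9112] v=[-4.1601]
Step 7: x=[3.2635] v=[-4.3177]
Step 8: x=[2.6222] v=[-4.2756]
Step 9: x=[2.0168] v=[-4.0358]
Step 10: x=[1.4754] v=[-3.6093]
Step 11: x=[1.0230] v=[-3.0159]
Step 12: x=[0.6806] v=[-2.2830]
Step 13: x=[0.4639] v=[-1.4445]
Step 14: x=[0.3830] v=[-0.5392]
Step 15: x=[0.4417] v=[0.3910]
First v>=0 after going negative at step 15, time=2.2500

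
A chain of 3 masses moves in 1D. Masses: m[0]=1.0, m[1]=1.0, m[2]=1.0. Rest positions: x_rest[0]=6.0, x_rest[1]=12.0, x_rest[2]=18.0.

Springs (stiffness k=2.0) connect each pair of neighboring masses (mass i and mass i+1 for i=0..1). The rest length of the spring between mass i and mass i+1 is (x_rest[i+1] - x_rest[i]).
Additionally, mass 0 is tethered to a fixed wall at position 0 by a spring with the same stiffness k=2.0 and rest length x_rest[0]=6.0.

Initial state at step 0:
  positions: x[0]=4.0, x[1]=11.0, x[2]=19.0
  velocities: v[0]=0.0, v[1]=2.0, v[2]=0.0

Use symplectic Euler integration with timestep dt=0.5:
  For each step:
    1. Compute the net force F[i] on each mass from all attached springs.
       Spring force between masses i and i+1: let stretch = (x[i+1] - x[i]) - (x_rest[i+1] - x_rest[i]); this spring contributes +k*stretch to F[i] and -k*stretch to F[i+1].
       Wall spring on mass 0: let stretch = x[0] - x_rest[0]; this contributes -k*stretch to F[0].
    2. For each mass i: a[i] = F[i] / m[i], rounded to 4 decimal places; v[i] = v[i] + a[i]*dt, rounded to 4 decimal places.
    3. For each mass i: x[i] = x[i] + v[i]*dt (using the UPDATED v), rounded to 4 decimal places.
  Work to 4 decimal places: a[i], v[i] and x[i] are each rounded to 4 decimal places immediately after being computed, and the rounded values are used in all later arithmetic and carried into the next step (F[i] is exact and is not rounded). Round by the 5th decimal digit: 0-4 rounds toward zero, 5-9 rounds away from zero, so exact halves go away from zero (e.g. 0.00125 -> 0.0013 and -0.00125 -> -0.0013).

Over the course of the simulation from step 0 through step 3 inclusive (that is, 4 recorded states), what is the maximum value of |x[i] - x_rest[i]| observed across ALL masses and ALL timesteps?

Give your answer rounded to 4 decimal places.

Answer: 2.8750

Derivation:
Step 0: x=[4.0000 11.0000 19.0000] v=[0.0000 2.0000 0.0000]
Step 1: x=[5.5000 12.5000 18.0000] v=[3.0000 3.0000 -2.0000]
Step 2: x=[7.7500 13.2500 17.2500] v=[4.5000 1.5000 -1.5000]
Step 3: x=[8.8750 13.2500 17.5000] v=[2.2500 0.0000 0.5000]
Max displacement = 2.8750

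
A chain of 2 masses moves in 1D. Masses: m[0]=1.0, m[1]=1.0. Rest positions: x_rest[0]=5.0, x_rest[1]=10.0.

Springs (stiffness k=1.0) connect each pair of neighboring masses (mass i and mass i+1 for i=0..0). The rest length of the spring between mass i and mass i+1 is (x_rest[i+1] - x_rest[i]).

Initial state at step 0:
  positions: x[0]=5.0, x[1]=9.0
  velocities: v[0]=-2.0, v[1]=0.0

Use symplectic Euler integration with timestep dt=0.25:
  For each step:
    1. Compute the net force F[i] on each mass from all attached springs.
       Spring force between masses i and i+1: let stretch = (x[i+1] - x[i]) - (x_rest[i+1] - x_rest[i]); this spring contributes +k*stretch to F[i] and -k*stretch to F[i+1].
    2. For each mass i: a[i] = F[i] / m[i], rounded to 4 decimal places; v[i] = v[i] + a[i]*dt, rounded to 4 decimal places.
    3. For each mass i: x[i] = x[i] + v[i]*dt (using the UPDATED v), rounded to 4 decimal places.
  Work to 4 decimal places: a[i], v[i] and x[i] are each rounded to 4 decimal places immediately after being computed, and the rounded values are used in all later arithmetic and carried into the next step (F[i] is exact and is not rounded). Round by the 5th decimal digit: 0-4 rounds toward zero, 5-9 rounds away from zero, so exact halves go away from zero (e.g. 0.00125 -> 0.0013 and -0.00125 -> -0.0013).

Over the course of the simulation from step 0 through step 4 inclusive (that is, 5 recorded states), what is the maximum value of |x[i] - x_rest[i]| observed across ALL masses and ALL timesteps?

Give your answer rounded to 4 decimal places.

Step 0: x=[5.0000 9.0000] v=[-2.0000 0.0000]
Step 1: x=[4.4375 9.0625] v=[-2.2500 0.2500]
Step 2: x=[3.8516 9.1485] v=[-2.3438 0.3438]
Step 3: x=[3.2842 9.2159] v=[-2.2696 0.2696]
Step 4: x=[2.7750 9.2251] v=[-2.0367 0.0367]
Max displacement = 2.2250

Answer: 2.2250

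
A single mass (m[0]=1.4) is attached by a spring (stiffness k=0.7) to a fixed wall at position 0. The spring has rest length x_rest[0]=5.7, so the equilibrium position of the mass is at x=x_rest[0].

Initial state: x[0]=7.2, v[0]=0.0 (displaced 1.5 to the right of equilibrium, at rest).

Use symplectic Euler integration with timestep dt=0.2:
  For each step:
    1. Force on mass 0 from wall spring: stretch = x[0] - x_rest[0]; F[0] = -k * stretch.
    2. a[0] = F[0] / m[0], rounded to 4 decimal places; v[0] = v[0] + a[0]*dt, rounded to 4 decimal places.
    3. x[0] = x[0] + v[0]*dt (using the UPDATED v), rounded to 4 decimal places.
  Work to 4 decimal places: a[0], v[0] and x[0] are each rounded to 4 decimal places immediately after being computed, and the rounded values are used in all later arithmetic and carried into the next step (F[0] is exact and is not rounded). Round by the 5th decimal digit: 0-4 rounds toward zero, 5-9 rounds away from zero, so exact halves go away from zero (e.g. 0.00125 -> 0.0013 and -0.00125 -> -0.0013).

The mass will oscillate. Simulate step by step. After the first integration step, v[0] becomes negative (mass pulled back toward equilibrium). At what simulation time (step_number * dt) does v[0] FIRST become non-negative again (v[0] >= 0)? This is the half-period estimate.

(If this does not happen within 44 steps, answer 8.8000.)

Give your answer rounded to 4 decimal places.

Step 0: x=[7.2000] v=[0.0000]
Step 1: x=[7.1700] v=[-0.1500]
Step 2: x=[7.1106] v=[-0.2970]
Step 3: x=[7.0230] v=[-0.4381]
Step 4: x=[6.9089] v=[-0.5704]
Step 5: x=[6.7706] v=[-0.6913]
Step 6: x=[6.6109] v=[-0.7984]
Step 7: x=[6.4330] v=[-0.8895]
Step 8: x=[6.2404] v=[-0.9628]
Step 9: x=[6.0370] v=[-1.0168]
Step 10: x=[5.8269] v=[-1.0505]
Step 11: x=[5.6143] v=[-1.0632]
Step 12: x=[5.4034] v=[-1.0546]
Step 13: x=[5.1984] v=[-1.0249]
Step 14: x=[5.0035] v=[-0.9747]
Step 15: x=[4.8225] v=[-0.9050]
Step 16: x=[4.6591] v=[-0.8172]
Step 17: x=[4.5165] v=[-0.7131]
Step 18: x=[4.3976] v=[-0.5947]
Step 19: x=[4.3047] v=[-0.4645]
Step 20: x=[4.2397] v=[-0.3250]
Step 21: x=[4.2039] v=[-0.1790]
Step 22: x=[4.1980] v=[-0.0294]
Step 23: x=[4.2222] v=[0.1208]
First v>=0 after going negative at step 23, time=4.6000

Answer: 4.6000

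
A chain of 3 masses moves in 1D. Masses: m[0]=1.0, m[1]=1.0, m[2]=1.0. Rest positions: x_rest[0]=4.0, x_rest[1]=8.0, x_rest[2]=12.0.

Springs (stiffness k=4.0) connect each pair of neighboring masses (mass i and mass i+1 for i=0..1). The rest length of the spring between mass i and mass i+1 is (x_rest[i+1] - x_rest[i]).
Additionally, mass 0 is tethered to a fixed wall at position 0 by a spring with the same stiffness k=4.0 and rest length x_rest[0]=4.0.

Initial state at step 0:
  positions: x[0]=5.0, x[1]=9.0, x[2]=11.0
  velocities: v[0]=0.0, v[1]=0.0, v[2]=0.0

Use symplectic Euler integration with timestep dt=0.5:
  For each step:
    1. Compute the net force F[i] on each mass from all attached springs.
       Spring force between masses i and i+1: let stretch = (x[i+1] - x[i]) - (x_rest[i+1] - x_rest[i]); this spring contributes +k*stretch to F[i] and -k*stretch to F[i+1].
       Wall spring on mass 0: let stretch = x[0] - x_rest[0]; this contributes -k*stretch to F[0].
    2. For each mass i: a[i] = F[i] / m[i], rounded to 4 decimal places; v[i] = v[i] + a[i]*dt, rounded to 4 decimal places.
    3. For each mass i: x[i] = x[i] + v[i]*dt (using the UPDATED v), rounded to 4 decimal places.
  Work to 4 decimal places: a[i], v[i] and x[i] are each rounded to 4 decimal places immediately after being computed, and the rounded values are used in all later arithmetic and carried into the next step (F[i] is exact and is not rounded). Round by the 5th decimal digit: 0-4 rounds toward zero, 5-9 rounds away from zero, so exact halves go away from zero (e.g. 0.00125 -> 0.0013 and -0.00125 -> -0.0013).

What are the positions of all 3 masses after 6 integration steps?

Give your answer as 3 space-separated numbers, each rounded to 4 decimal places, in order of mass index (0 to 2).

Answer: 3.0000 7.0000 13.0000

Derivation:
Step 0: x=[5.0000 9.0000 11.0000] v=[0.0000 0.0000 0.0000]
Step 1: x=[4.0000 7.0000 13.0000] v=[-2.0000 -4.0000 4.0000]
Step 2: x=[2.0000 8.0000 13.0000] v=[-4.0000 2.0000 0.0000]
Step 3: x=[4.0000 8.0000 12.0000] v=[4.0000 0.0000 -2.0000]
Step 4: x=[6.0000 8.0000 11.0000] v=[4.0000 0.0000 -2.0000]
Step 5: x=[4.0000 9.0000 11.0000] v=[-4.0000 2.0000 0.0000]
Step 6: x=[3.0000 7.0000 13.0000] v=[-2.0000 -4.0000 4.0000]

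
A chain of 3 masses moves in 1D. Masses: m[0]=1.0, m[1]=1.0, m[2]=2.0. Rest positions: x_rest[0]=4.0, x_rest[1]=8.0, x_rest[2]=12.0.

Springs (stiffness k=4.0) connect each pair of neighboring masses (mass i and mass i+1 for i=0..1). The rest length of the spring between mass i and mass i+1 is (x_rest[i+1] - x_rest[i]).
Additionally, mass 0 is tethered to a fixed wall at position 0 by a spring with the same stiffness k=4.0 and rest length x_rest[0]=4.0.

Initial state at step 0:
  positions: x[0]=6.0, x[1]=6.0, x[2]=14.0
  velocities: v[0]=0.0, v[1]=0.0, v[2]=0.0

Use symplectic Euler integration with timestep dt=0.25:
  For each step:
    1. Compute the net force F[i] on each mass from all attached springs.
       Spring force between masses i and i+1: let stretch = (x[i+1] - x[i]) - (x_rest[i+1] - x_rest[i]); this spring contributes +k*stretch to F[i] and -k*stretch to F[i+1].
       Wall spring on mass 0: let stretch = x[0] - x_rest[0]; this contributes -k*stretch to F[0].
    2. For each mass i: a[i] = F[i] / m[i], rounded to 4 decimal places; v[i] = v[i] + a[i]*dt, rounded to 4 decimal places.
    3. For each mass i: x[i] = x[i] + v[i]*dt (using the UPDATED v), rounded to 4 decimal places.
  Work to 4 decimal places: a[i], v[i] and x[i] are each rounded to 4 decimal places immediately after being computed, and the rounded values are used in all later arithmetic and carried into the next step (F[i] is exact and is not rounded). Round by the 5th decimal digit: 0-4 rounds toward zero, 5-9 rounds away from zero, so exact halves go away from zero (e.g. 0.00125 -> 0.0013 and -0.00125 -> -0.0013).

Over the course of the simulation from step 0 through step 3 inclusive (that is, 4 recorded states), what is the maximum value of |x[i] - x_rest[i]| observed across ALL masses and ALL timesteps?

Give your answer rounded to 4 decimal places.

Answer: 3.6406

Derivation:
Step 0: x=[6.0000 6.0000 14.0000] v=[0.0000 0.0000 0.0000]
Step 1: x=[4.5000 8.0000 13.5000] v=[-6.0000 8.0000 -2.0000]
Step 2: x=[2.7500 10.5000 12.8125] v=[-7.0000 10.0000 -2.7500]
Step 3: x=[2.2500 11.6406 12.3359] v=[-2.0000 4.5625 -1.9063]
Max displacement = 3.6406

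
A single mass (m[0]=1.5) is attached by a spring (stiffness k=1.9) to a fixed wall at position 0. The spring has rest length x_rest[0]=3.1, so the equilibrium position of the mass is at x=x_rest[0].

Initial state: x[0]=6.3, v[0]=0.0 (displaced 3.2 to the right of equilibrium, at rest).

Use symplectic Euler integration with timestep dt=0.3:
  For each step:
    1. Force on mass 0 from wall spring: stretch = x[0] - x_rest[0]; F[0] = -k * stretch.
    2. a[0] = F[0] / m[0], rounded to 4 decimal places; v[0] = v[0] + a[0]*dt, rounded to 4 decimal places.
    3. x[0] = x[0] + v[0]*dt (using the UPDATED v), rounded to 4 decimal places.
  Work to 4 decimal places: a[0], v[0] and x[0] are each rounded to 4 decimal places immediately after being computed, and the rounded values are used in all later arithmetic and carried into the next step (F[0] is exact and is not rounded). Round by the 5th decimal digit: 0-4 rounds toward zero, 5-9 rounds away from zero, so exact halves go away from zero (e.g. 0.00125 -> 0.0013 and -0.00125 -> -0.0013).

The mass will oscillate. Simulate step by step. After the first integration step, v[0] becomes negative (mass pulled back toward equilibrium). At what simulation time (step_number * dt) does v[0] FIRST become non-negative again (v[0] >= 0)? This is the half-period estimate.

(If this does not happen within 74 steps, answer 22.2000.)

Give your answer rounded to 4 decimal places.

Step 0: x=[6.3000] v=[0.0000]
Step 1: x=[5.9352] v=[-1.2160]
Step 2: x=[5.2472] v=[-2.2934]
Step 3: x=[4.3144] v=[-3.1093]
Step 4: x=[3.2432] v=[-3.5708]
Step 5: x=[2.1556] v=[-3.6252]
Step 6: x=[1.1757] v=[-3.2663]
Step 7: x=[0.4152] v=[-2.5351]
Step 8: x=[-0.0393] v=[-1.5149]
Step 9: x=[-0.1359] v=[-0.3220]
Step 10: x=[0.1364] v=[0.9076]
First v>=0 after going negative at step 10, time=3.0000

Answer: 3.0000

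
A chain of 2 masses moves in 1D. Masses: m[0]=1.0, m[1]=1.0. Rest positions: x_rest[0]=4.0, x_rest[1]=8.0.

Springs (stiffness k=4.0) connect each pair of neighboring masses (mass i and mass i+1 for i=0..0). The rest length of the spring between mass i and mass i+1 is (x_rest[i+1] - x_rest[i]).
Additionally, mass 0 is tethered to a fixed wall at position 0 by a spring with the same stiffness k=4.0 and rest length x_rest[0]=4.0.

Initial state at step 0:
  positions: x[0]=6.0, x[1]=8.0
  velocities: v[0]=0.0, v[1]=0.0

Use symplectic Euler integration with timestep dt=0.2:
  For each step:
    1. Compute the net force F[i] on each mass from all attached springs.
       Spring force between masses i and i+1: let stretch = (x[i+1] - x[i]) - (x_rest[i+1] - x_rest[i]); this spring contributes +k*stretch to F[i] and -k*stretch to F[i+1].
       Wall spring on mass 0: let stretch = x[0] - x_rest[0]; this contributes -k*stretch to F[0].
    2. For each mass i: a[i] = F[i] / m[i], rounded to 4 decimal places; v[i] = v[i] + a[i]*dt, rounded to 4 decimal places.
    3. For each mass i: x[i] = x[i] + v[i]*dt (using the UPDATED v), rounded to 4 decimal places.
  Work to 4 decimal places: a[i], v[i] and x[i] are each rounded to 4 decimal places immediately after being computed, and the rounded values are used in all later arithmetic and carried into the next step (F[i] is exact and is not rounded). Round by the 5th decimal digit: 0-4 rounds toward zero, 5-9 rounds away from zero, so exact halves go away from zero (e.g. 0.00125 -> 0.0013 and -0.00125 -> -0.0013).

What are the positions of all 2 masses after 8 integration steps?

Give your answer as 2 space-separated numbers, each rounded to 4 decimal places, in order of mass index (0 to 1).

Answer: 4.9038 6.8053

Derivation:
Step 0: x=[6.0000 8.0000] v=[0.0000 0.0000]
Step 1: x=[5.3600 8.3200] v=[-3.2000 1.6000]
Step 2: x=[4.3360 8.8064] v=[-5.1200 2.4320]
Step 3: x=[3.3335 9.2175] v=[-5.0125 2.0557]
Step 4: x=[2.7391 9.3272] v=[-2.9721 0.5485]
Step 5: x=[2.7605 9.0228] v=[0.1071 -1.5220]
Step 6: x=[3.3422 8.3564] v=[2.9085 -3.3318]
Step 7: x=[4.1914 7.5278] v=[4.2461 -4.1432]
Step 8: x=[4.9038 6.8053] v=[3.5621 -3.6123]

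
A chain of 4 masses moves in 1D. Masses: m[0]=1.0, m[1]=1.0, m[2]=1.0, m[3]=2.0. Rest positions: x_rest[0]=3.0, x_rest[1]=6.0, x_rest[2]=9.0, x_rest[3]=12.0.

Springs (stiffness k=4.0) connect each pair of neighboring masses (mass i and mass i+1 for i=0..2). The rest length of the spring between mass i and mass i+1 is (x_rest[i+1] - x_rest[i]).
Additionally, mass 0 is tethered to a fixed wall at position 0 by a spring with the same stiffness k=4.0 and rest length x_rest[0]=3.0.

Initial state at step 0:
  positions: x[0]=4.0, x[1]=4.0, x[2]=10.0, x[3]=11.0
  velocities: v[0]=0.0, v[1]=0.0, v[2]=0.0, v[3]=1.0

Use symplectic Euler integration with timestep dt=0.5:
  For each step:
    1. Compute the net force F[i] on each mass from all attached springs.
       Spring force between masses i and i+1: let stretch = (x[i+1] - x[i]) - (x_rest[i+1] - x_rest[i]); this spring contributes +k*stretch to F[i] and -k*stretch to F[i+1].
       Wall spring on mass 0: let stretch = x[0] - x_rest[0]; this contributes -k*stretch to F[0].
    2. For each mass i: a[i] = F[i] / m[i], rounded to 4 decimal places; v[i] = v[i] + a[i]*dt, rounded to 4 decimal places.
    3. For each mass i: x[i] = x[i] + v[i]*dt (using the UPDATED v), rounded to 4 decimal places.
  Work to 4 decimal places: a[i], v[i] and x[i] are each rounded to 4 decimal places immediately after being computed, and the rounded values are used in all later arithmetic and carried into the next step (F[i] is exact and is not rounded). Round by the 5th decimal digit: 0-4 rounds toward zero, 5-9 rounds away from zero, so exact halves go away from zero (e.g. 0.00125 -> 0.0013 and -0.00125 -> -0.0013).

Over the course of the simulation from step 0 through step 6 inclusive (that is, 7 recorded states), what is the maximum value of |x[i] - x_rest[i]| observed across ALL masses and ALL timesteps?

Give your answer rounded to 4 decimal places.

Answer: 5.9375

Derivation:
Step 0: x=[4.0000 4.0000 10.0000 11.0000] v=[0.0000 0.0000 0.0000 1.0000]
Step 1: x=[0.0000 10.0000 5.0000 12.5000] v=[-8.0000 12.0000 -10.0000 3.0000]
Step 2: x=[6.0000 1.0000 12.5000 11.7500] v=[12.0000 -18.0000 15.0000 -1.5000]
Step 3: x=[1.0000 8.5000 7.7500 12.8750] v=[-10.0000 15.0000 -9.5000 2.2500]
Step 4: x=[2.5000 7.7500 8.8750 12.9375] v=[3.0000 -1.5000 2.2500 0.1250]
Step 5: x=[6.7500 2.8750 12.9375 12.4688] v=[8.5000 -9.7500 8.1250 -0.9375]
Step 6: x=[0.3750 11.9375 6.4688 13.7344] v=[-12.7500 18.1250 -12.9374 2.5312]
Max displacement = 5.9375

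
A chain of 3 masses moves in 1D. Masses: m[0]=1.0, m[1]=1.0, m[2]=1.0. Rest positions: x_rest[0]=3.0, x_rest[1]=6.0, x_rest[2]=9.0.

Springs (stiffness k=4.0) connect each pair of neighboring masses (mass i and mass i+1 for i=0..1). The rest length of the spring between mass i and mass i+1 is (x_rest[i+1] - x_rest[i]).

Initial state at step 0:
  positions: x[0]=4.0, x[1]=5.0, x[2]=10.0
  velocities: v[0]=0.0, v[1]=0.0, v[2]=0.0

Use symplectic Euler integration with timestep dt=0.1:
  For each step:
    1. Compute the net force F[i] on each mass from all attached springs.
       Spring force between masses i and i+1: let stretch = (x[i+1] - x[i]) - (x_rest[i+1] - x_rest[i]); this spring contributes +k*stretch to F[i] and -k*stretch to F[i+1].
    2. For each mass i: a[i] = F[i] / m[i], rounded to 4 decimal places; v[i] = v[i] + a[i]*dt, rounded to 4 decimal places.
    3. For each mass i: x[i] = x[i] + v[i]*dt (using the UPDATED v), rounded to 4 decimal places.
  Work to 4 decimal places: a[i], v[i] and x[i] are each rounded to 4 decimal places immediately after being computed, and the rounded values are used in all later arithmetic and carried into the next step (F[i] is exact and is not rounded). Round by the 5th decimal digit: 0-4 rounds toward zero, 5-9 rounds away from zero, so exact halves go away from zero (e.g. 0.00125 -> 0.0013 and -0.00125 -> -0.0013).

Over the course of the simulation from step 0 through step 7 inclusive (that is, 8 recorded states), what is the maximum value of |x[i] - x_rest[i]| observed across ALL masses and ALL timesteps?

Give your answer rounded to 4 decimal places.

Answer: 1.5012

Derivation:
Step 0: x=[4.0000 5.0000 10.0000] v=[0.0000 0.0000 0.0000]
Step 1: x=[3.9200 5.1600 9.9200] v=[-0.8000 1.6000 -0.8000]
Step 2: x=[3.7696 5.4608 9.7696] v=[-1.5040 3.0080 -1.5040]
Step 3: x=[3.5669 5.8663 9.5669] v=[-2.0275 4.0550 -2.0275]
Step 4: x=[3.3361 6.3279 9.3361] v=[-2.3077 4.6155 -2.3077]
Step 5: x=[3.1050 6.7901 9.1050] v=[-2.3110 4.6221 -2.3110]
Step 6: x=[2.9013 7.1975 8.9013] v=[-2.0370 4.0740 -2.0370]
Step 7: x=[2.7495 7.5012 8.7495] v=[-1.5185 3.0370 -1.5185]
Max displacement = 1.5012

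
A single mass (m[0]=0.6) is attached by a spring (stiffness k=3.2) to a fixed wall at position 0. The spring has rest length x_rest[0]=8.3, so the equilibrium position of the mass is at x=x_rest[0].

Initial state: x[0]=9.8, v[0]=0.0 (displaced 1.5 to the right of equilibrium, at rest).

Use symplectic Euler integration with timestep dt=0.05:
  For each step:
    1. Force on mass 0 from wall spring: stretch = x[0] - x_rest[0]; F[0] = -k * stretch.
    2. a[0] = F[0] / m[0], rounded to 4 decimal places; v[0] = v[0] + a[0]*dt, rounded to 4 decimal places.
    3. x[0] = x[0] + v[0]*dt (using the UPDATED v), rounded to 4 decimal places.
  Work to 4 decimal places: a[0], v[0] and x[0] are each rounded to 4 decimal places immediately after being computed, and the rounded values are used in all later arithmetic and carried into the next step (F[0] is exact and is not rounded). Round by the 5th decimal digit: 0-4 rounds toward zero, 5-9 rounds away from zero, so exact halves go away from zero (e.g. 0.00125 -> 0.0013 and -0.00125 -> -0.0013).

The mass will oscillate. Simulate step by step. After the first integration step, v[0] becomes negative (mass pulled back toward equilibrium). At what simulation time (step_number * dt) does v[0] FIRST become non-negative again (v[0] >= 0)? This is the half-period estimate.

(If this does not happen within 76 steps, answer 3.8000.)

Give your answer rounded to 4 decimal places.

Step 0: x=[9.8000] v=[0.0000]
Step 1: x=[9.7800] v=[-0.4000]
Step 2: x=[9.7403] v=[-0.7947]
Step 3: x=[9.6814] v=[-1.1788]
Step 4: x=[9.6040] v=[-1.5472]
Step 5: x=[9.5093] v=[-1.8949]
Step 6: x=[9.3984] v=[-2.2174]
Step 7: x=[9.2729] v=[-2.5103]
Step 8: x=[9.1344] v=[-2.7697]
Step 9: x=[8.9848] v=[-2.9922]
Step 10: x=[8.8261] v=[-3.1748]
Step 11: x=[8.6603] v=[-3.3151]
Step 12: x=[8.4897] v=[-3.4112]
Step 13: x=[8.3166] v=[-3.4618]
Step 14: x=[8.1433] v=[-3.4662]
Step 15: x=[7.9721] v=[-3.4244]
Step 16: x=[7.8053] v=[-3.3370]
Step 17: x=[7.6450] v=[-3.2051]
Step 18: x=[7.4935] v=[-3.0304]
Step 19: x=[7.3527] v=[-2.8153]
Step 20: x=[7.2246] v=[-2.5627]
Step 21: x=[7.1108] v=[-2.2759]
Step 22: x=[7.0129] v=[-1.9588]
Step 23: x=[6.9321] v=[-1.6156]
Step 24: x=[6.8696] v=[-1.2508]
Step 25: x=[6.8261] v=[-0.8694]
Step 26: x=[6.8023] v=[-0.4764]
Step 27: x=[6.7985] v=[-0.0770]
Step 28: x=[6.8147] v=[0.3234]
First v>=0 after going negative at step 28, time=1.4000

Answer: 1.4000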